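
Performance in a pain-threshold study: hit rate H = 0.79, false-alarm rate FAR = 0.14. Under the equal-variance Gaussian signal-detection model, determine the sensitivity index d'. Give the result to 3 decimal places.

d' = 1.887

Φ⁻¹(H) = Φ⁻¹(0.79) = 0.8064
Φ⁻¹(FA) = Φ⁻¹(0.14) = -1.0803
d' = z(H) − z(FA) = 0.8064 − (-1.0803) = 1.8867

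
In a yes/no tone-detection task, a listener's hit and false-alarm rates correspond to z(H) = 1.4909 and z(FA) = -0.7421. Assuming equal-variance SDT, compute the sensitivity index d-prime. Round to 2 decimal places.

d-prime = 2.23

d' = z(H) − z(FA) = 1.4909 − (-0.7421) = 2.2330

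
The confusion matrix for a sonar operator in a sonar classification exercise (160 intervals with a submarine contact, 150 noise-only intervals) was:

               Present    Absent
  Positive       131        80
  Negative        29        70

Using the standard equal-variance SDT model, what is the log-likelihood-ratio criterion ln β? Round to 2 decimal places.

ln β = -0.41

H = 131/160 = 0.8187
FA = 80/150 = 0.5333
z(0.8187) = 0.910, z(0.5333) = 0.084
ln β = −½·[z(H)² − z(FA)²] = −0.5 × (0.828 − 0.007) = -0.4105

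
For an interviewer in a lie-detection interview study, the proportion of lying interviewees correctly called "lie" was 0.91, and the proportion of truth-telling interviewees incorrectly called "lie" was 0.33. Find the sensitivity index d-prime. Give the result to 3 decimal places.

z(H) = 1.3408
z(FA) = -0.4399
d' = z(H) − z(FA) = 1.3408 − (-0.4399) = 1.7807

d-prime = 1.781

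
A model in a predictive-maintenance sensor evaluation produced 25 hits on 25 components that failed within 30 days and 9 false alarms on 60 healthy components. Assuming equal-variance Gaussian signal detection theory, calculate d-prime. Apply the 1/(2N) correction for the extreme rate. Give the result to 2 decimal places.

d-prime = 3.09

The hit rate is 25/25 = 1, so apply the 1/(2N) correction: H → 1 − 1/(2·25) = 0.98000.
z(H) = z(0.98000) = 2.054
z(FA) = z(0.15000) = -1.036
d' = 2.054 − (-1.036) = 3.090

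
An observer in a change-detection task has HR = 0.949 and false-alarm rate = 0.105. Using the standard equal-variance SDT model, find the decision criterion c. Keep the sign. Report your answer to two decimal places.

c = -0.19

Φ⁻¹(H) = 1.635
Φ⁻¹(FA) = -1.254
c = −½·[z(H) + z(FA)] = −0.5 × (1.635 + (-1.254)) = -0.1905
c < 0: the observer has a liberal response bias.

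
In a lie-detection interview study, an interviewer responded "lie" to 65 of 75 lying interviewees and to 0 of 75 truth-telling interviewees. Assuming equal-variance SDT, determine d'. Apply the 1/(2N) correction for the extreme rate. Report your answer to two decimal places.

d' = 3.59

The false-alarm rate is 0/75 = 0, so apply the 1/(2N) correction: FA → 1/(2·75) = 0.00667.
z(H) = z(0.86667) = 1.111
z(FA) = z(0.00667) = -2.475
d' = 1.111 − (-2.475) = 3.586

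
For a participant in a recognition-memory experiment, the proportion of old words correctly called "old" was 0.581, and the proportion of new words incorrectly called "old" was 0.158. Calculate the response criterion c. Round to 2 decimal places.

z(H) = 0.204
z(FA) = -1.003
c = −½·[z(H) + z(FA)] = −0.5 × (0.204 + (-1.003)) = 0.3995

c = 0.40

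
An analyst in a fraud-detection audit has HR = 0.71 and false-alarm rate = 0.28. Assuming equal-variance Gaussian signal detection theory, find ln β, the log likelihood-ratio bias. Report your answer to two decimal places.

z(H) = 0.553
z(FA) = -0.583
ln β = −½·[z(H)² − z(FA)²] = −0.5 × (0.306 − 0.340) = 0.017

ln β = 0.02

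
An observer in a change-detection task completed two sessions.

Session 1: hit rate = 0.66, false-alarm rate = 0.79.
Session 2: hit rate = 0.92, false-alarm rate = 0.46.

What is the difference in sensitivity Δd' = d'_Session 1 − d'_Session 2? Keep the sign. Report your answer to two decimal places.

Δd' = -1.90

Session 1: z(0.66) = 0.412, z(0.79) = 0.806, d' = -0.394
Session 2: z(0.92) = 1.405, z(0.46) = -0.100, d' = 1.505
Δd' = d'_Session 1 − d'_Session 2 = -0.394 − 1.505 = -1.899
Session 2 has the higher sensitivity.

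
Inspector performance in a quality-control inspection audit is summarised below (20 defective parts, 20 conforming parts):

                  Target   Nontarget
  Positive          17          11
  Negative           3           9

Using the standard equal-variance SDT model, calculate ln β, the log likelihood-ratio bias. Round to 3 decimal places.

H = 17/20 = 0.8500
FA = 11/20 = 0.5500
z(H) = z(0.8500) = 1.0364
z(FA) = z(0.5500) = 0.1257
ln β = −½·[z(H)² − z(FA)²] = −0.5 × (1.0741 − 0.0158) = -0.52915

ln β = -0.529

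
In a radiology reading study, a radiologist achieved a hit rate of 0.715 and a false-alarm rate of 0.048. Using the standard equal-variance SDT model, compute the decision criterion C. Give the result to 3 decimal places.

C = 0.548

z(0.715) = 0.5681, z(0.048) = -1.6646
c = −½·[z(H) + z(FA)] = −0.5 × (0.5681 + (-1.6646)) = 0.54825
c > 0: the radiologist has a conservative response bias.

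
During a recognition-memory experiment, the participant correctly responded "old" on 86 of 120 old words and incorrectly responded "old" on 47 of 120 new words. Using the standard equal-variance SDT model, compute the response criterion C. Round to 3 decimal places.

C = -0.149

H = 86/120 = 0.7167
FA = 47/120 = 0.3917
Φ⁻¹(H) = 0.5731
Φ⁻¹(FA) = -0.2749
c = −½·[z(H) + z(FA)] = −0.5 × (0.5731 + (-0.2749)) = -0.1491
c < 0: the participant has a liberal response bias.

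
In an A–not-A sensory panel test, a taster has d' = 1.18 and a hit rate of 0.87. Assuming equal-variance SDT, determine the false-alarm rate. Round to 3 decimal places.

false-alarm rate = 0.479

z(hit rate) = z(0.87) = 1.1264
z(FA) = z(H) − d' = 1.1264 − 1.18 = -0.0536
false-alarm rate = Φ(-0.0536) = 0.4786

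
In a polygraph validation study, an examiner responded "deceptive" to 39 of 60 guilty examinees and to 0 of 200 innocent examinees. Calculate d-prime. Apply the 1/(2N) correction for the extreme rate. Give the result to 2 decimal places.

The false-alarm rate is 0/200 = 0, so apply the 1/(2N) correction: FA → 1/(2·200) = 0.00250.
z(H) = z(0.65000) = 0.385
z(FA) = z(0.00250) = -2.807
d' = 0.385 − (-2.807) = 3.192

d-prime = 3.19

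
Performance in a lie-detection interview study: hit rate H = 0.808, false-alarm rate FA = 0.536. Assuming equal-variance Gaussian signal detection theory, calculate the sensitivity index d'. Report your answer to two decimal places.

z(H) = z(0.808) = 0.871
z(FA) = z(0.536) = 0.090
d' = z(H) − z(FA) = 0.871 − 0.090 = 0.781

d' = 0.78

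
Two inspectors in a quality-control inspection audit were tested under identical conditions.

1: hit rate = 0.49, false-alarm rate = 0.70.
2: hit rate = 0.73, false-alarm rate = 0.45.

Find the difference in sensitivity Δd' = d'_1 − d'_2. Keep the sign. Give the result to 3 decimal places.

Δd' = -1.288

1: z(0.49) = -0.0251, z(0.70) = 0.5244, d' = -0.5495
2: z(0.73) = 0.6128, z(0.45) = -0.1257, d' = 0.7385
Δd' = d'_1 − d'_2 = -0.5495 − 0.7385 = -1.2880
2 has the higher sensitivity.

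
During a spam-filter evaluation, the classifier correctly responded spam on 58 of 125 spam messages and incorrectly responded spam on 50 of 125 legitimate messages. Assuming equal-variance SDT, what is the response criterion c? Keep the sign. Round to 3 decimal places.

H = 58/125 = 0.4640
FA = 50/125 = 0.4000
z(H) = z(0.4640) = -0.0904
z(FA) = z(0.4000) = -0.2533
c = −½·[z(H) + z(FA)] = −0.5 × (-0.0904 + (-0.2533)) = 0.17185
c > 0: the classifier has a conservative response bias.

c = 0.172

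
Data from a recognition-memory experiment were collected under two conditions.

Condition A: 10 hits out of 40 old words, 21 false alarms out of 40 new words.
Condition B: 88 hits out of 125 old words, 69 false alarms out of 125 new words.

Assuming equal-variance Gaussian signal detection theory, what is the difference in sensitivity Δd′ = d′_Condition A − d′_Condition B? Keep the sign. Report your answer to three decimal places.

Condition A: z(0.2500) = -0.6745, z(0.5250) = 0.0627, d' = -0.7372
Condition B: z(0.7040) = 0.5359, z(0.5520) = 0.1307, d' = 0.4052
Δd' = d'_Condition A − d'_Condition B = -0.7372 − 0.4052 = -1.1424
Condition B has the higher sensitivity.

Δd′ = -1.142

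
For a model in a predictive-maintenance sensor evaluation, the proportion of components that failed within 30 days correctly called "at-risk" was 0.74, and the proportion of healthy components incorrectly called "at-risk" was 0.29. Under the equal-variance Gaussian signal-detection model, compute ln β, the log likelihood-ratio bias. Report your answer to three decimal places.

z(0.74) = 0.6433, z(0.29) = -0.5534
ln β = −½·[z(H)² − z(FA)²] = −0.5 × (0.4138 − 0.3063) = -0.05375

ln β = -0.054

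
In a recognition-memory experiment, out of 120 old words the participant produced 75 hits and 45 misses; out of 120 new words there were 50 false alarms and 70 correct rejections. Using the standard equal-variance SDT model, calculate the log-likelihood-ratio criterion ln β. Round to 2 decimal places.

H = 75/120 = 0.6250
FA = 50/120 = 0.4167
Φ⁻¹(0.6250) = 0.319, Φ⁻¹(0.4167) = -0.210
ln β = −½·[z(H)² − z(FA)²] = −0.5 × (0.102 − 0.044) = -0.029

ln β = -0.03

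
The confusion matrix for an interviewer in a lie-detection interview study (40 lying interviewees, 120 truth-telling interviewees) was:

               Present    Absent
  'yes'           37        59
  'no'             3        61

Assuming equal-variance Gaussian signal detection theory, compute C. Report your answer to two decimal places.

H = 37/40 = 0.9250
FA = 59/120 = 0.4917
Φ⁻¹(H) = Φ⁻¹(0.9250) = 1.4395
Φ⁻¹(FA) = Φ⁻¹(0.4917) = -0.0208
c = −½·[z(H) + z(FA)] = −0.5 × (1.4395 + (-0.0208)) = -0.70935
c < 0: the interviewer has a liberal response bias.

C = -0.71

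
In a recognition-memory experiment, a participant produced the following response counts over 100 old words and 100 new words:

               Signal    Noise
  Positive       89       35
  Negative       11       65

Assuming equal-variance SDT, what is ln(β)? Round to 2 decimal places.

H = 89/100 = 0.8900
FA = 35/100 = 0.3500
z(0.8900) = 1.227, z(0.3500) = -0.385
ln β = −½·[z(H)² − z(FA)²] = −0.5 × (1.506 − 0.148) = -0.679

ln β = -0.68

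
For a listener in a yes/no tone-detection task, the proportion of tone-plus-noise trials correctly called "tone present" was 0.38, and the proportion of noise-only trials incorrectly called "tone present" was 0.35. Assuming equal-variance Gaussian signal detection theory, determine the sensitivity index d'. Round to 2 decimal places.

z(H) = -0.305
z(FA) = -0.385
d' = z(H) − z(FA) = -0.305 − (-0.385) = 0.080

d' = 0.08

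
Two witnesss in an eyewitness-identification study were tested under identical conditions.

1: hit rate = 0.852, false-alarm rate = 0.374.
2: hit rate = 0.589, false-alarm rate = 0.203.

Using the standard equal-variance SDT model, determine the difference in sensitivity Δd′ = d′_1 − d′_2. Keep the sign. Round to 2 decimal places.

Δd′ = 0.31

1: z(0.852) = 1.045, z(0.374) = -0.321, d' = 1.366
2: z(0.589) = 0.225, z(0.203) = -0.831, d' = 1.056
Δd' = d'_1 − d'_2 = 1.366 − 1.056 = 0.310
1 has the higher sensitivity.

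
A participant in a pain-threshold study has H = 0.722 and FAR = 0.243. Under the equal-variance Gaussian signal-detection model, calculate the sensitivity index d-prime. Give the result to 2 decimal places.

d-prime = 1.29

z(0.722) = 0.5888, z(0.243) = -0.6967
d' = z(H) − z(FA) = 0.5888 − (-0.6967) = 1.2855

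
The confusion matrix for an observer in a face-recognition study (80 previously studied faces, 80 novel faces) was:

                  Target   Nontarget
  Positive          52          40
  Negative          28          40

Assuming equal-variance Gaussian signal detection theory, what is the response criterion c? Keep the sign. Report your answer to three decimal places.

H = 52/80 = 0.6500
FA = 40/80 = 0.5000
Φ⁻¹(H) = 0.3853
Φ⁻¹(FA) = 0.0000
c = −½·[z(H) + z(FA)] = −0.5 × (0.3853 + 0.0000) = -0.19265
c < 0: the observer has a liberal response bias.

c = -0.193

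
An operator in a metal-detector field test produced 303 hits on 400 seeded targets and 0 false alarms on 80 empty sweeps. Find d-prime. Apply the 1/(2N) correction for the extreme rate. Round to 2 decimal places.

The false-alarm rate is 0/80 = 0, so apply the 1/(2N) correction: FA → 1/(2·80) = 0.00625.
z(H) = z(0.75750) = 0.698
z(FA) = z(0.00625) = -2.498
d' = 0.698 − (-2.498) = 3.196

d-prime = 3.20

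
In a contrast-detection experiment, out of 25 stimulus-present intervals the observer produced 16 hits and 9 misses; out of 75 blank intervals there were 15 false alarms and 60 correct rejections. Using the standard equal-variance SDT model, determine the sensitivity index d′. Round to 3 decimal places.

d′ = 1.200

H = 16/25 = 0.6400
FA = 15/75 = 0.2000
z(H) = 0.3585
z(FA) = -0.8416
d' = z(H) − z(FA) = 0.3585 − (-0.8416) = 1.2001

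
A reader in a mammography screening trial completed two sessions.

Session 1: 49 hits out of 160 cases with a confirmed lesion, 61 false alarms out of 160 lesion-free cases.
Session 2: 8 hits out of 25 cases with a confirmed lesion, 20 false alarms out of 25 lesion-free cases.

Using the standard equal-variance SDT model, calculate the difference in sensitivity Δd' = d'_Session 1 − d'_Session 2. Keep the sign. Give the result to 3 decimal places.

Δd' = 1.105

Session 1: z(0.3063) = -0.5064, z(0.3812) = -0.3023, d' = -0.2041
Session 2: z(0.3200) = -0.4677, z(0.8000) = 0.8416, d' = -1.3093
Δd' = d'_Session 1 − d'_Session 2 = -0.2041 − (-1.3093) = 1.1052
Session 1 has the higher sensitivity.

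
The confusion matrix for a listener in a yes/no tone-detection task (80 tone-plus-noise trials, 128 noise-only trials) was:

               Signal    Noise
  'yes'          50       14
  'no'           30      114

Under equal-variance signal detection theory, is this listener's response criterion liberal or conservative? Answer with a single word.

conservative

z(H) = 0.319, z(FA) = -1.230
c = −½·(z(H) + z(FA)) = 0.4555
c > 0 → conservative criterion (biased toward responding “no”).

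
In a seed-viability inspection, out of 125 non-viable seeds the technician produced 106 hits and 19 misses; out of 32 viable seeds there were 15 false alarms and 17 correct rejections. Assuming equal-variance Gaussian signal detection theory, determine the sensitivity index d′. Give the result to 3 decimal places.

H = 106/125 = 0.8480
FA = 15/32 = 0.4688
z(H) = z(0.8480) = 1.0279
z(FA) = z(0.4688) = -0.0783
d' = z(H) − z(FA) = 1.0279 − (-0.0783) = 1.1062

d′ = 1.106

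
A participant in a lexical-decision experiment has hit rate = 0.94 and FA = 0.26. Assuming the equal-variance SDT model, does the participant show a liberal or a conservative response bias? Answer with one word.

z(H) = 1.555, z(FA) = -0.643
c = −½·(z(H) + z(FA)) = -0.456
c < 0 → liberal criterion (biased toward responding “yes”).

liberal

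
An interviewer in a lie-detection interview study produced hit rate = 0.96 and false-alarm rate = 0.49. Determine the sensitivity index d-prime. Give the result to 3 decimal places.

z(H) = 1.7507
z(FA) = -0.0251
d' = z(H) − z(FA) = 1.7507 − (-0.0251) = 1.7758

d-prime = 1.776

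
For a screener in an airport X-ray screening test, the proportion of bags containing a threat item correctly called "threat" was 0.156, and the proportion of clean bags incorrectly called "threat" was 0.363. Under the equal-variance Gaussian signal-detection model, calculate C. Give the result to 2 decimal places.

C = 0.68

Φ⁻¹(0.156) = -1.011, Φ⁻¹(0.363) = -0.350
c = −½·[z(H) + z(FA)] = −0.5 × (-1.011 + (-0.350)) = 0.6805
c > 0: the screener has a conservative response bias.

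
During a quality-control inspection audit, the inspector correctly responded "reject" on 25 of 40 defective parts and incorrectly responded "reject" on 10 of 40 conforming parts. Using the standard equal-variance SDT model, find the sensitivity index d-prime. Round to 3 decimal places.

H = 25/40 = 0.6250
FA = 10/40 = 0.2500
z(H) = 0.3186
z(FA) = -0.6745
d' = z(H) − z(FA) = 0.3186 − (-0.6745) = 0.9931

d-prime = 0.993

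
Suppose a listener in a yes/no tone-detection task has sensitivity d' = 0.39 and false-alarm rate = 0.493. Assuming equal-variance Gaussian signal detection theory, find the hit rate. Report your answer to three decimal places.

z(false-alarm rate) = z(0.493) = -0.0175
z(H) = z(FA) + d' = -0.0175 + 0.39 = 0.3725
hit rate = Φ(0.3725) = 0.6452

hit rate = 0.645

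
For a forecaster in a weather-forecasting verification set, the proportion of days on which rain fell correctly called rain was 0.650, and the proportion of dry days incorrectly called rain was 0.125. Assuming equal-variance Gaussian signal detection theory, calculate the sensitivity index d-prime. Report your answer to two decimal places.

z(H) = 0.3853
z(FA) = -1.1503
d' = z(H) − z(FA) = 0.3853 − (-1.1503) = 1.5356

d-prime = 1.54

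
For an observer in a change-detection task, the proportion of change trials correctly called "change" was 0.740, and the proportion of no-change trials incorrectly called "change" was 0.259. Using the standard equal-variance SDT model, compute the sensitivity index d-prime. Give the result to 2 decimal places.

z(H) = z(0.740) = 0.643
z(FA) = z(0.259) = -0.646
d' = z(H) − z(FA) = 0.643 − (-0.646) = 1.289

d-prime = 1.29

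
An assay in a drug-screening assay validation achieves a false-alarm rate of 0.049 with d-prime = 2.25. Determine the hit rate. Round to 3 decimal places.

z(false-alarm rate) = z(0.049) = -1.6546
z(H) = z(FA) + d' = -1.6546 + 2.25 = 0.5954
hit rate = Φ(0.5954) = 0.7242

hit rate = 0.724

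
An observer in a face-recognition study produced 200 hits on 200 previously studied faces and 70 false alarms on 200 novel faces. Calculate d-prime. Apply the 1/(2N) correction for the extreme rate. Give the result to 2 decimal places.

d-prime = 3.19

The hit rate is 200/200 = 1, so apply the 1/(2N) correction: H → 1 − 1/(2·200) = 0.99750.
z(H) = z(0.99750) = 2.807
z(FA) = z(0.35000) = -0.385
d' = 2.807 − (-0.385) = 3.192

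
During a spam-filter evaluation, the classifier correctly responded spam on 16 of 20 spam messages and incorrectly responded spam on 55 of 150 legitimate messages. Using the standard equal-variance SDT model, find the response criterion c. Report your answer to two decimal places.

H = 16/20 = 0.8000
FA = 55/150 = 0.3667
z(H) = 0.842
z(FA) = -0.341
c = −½·[z(H) + z(FA)] = −0.5 × (0.842 + (-0.341)) = -0.2505

c = -0.25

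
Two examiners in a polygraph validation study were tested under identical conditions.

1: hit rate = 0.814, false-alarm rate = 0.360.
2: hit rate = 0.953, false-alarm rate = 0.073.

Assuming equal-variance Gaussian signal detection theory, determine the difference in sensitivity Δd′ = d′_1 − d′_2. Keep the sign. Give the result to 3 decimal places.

1: z(0.814) = 0.8927, z(0.360) = -0.3585, d' = 1.2512
2: z(0.953) = 1.6747, z(0.073) = -1.4538, d' = 3.1285
Δd' = d'_1 − d'_2 = 1.2512 − 3.1285 = -1.8773
2 has the higher sensitivity.

Δd′ = -1.877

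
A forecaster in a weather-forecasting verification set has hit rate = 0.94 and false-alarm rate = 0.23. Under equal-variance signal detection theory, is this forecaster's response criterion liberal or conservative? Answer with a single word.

liberal

z(H) = 1.555, z(FA) = -0.739
c = −½·(z(H) + z(FA)) = -0.408
c < 0 → liberal criterion (biased toward responding “yes”).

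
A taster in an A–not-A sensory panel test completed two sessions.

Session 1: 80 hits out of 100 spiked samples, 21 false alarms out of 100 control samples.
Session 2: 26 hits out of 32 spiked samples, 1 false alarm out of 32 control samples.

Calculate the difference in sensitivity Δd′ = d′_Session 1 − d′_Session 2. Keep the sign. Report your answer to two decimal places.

Δd′ = -1.10

Session 1: z(0.8000) = 0.842, z(0.2100) = -0.806, d' = 1.648
Session 2: z(0.8125) = 0.887, z(0.0312) = -1.863, d' = 2.750
Δd' = d'_Session 1 − d'_Session 2 = 1.648 − 2.750 = -1.102
Session 2 has the higher sensitivity.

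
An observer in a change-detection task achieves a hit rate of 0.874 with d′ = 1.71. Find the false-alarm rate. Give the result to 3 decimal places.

z(hit rate) = z(0.874) = 1.1455
z(FA) = z(H) − d' = 1.1455 − 1.71 = -0.5645
false-alarm rate = Φ(-0.5645) = 0.2862

false-alarm rate = 0.286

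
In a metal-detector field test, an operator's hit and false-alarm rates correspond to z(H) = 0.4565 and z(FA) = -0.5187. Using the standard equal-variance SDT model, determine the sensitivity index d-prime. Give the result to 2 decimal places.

d-prime = 0.98

d' = z(H) − z(FA) = 0.4565 − (-0.5187) = 0.9752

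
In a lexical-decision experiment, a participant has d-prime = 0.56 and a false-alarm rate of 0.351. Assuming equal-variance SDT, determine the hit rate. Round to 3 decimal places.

z(false-alarm rate) = z(0.351) = -0.3826
z(H) = z(FA) + d' = -0.3826 + 0.56 = 0.1774
hit rate = Φ(0.1774) = 0.5704

hit rate = 0.570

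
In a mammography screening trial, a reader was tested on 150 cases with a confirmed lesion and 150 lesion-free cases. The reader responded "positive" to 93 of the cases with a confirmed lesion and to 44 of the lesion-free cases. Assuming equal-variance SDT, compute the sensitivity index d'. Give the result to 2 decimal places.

d' = 0.85

H = 93/150 = 0.6200
FA = 44/150 = 0.2933
Φ⁻¹(H) = Φ⁻¹(0.6200) = 0.3055
Φ⁻¹(FA) = Φ⁻¹(0.2933) = -0.5438
d' = z(H) − z(FA) = 0.3055 − (-0.5438) = 0.8493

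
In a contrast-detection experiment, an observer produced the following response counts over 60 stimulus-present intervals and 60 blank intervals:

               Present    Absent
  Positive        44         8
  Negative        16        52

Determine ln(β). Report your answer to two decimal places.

H = 44/60 = 0.7333
FA = 8/60 = 0.1333
z(H) = z(0.7333) = 0.623
z(FA) = z(0.1333) = -1.111
ln β = −½·[z(H)² − z(FA)²] = −0.5 × (0.388 − 1.234) = 0.423

ln β = 0.42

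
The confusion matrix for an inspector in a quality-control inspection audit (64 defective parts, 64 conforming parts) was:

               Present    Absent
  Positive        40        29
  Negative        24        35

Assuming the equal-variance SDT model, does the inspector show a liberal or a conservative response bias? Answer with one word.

liberal

z(H) = 0.319, z(FA) = -0.118
c = −½·(z(H) + z(FA)) = -0.1005
c < 0 → liberal criterion (biased toward responding “yes”).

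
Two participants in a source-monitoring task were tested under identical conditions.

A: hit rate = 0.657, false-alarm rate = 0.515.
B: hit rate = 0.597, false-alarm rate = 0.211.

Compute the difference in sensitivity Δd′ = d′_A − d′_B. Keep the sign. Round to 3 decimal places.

Δd′ = -0.682

A: z(0.657) = 0.4043, z(0.515) = 0.0376, d' = 0.3667
B: z(0.597) = 0.2456, z(0.211) = -0.8030, d' = 1.0486
Δd' = d'_A − d'_B = 0.3667 − 1.0486 = -0.6819
B has the higher sensitivity.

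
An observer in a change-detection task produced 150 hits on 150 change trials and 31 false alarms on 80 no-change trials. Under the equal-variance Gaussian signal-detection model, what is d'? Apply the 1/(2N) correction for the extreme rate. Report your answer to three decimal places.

d' = 2.999

The hit rate is 150/150 = 1, so apply the 1/(2N) correction: H → 1 − 1/(2·150) = 0.99667.
z(H) = z(0.99667) = 2.7134
z(FA) = z(0.38750) = -0.2858
d' = 2.7134 − (-0.2858) = 2.9992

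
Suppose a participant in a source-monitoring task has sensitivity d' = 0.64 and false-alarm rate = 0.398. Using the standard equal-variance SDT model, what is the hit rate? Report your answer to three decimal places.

z(false-alarm rate) = z(0.398) = -0.2585
z(H) = z(FA) + d' = -0.2585 + 0.64 = 0.3815
hit rate = Φ(0.3815) = 0.6486

hit rate = 0.649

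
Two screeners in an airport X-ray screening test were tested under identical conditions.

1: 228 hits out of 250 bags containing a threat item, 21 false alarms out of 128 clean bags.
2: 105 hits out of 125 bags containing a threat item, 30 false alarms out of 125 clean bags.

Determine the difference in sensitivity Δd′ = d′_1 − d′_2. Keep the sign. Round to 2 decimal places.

1: z(0.9120) = 1.353, z(0.1641) = -0.978, d' = 2.331
2: z(0.8400) = 0.994, z(0.2400) = -0.706, d' = 1.700
Δd' = d'_1 − d'_2 = 2.331 − 1.700 = 0.631
1 has the higher sensitivity.

Δd′ = 0.63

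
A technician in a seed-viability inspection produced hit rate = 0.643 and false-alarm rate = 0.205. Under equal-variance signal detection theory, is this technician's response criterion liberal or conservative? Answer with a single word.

conservative

z(H) = 0.366, z(FA) = -0.824
c = −½·(z(H) + z(FA)) = 0.229
c > 0 → conservative criterion (biased toward responding “no”).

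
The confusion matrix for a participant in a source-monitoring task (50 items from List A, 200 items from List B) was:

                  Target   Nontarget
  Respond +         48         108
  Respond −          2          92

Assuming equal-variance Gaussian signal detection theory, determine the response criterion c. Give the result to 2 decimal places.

c = -0.93

H = 48/50 = 0.9600
FA = 108/200 = 0.5400
Φ⁻¹(H) = 1.7507
Φ⁻¹(FA) = 0.1004
c = −½·[z(H) + z(FA)] = −0.5 × (1.7507 + 0.1004) = -0.92555
c < 0: the participant has a liberal response bias.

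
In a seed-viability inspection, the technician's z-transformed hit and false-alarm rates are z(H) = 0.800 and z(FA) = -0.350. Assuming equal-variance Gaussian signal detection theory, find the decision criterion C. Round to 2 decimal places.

c = −½·[z(H) + z(FA)] = −½·(0.800 + (-0.350)) = -0.225
c < 0: the technician has a liberal response bias.

C = -0.23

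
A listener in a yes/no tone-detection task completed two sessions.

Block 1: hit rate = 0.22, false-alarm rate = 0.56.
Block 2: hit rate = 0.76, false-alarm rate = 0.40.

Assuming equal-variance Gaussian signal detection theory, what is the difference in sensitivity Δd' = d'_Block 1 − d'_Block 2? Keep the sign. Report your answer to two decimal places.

Δd' = -1.88

Block 1: z(0.22) = -0.772, z(0.56) = 0.151, d' = -0.923
Block 2: z(0.76) = 0.706, z(0.40) = -0.253, d' = 0.959
Δd' = d'_Block 1 − d'_Block 2 = -0.923 − 0.959 = -1.882
Block 2 has the higher sensitivity.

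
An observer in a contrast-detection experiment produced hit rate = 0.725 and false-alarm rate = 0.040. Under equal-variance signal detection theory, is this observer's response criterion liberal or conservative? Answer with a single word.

conservative

z(H) = 0.598, z(FA) = -1.751
c = −½·(z(H) + z(FA)) = 0.5765
c > 0 → conservative criterion (biased toward responding “no”).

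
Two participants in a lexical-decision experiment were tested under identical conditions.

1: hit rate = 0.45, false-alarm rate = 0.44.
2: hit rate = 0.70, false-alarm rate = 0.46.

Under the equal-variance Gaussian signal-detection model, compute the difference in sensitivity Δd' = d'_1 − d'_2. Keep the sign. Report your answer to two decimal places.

1: z(0.45) = -0.126, z(0.44) = -0.151, d' = 0.025
2: z(0.70) = 0.524, z(0.46) = -0.100, d' = 0.624
Δd' = d'_1 − d'_2 = 0.025 − 0.624 = -0.599
2 has the higher sensitivity.

Δd' = -0.60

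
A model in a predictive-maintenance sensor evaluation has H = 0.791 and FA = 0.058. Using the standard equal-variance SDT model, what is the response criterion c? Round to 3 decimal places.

z(0.791) = 0.8099, z(0.058) = -1.5718
c = −½·[z(H) + z(FA)] = −0.5 × (0.8099 + (-1.5718)) = 0.38095
c > 0: the model has a conservative response bias.

c = 0.381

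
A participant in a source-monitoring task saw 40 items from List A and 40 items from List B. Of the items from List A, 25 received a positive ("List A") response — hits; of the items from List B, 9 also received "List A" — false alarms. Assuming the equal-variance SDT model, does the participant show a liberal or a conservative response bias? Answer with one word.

z(H) = 0.319, z(FA) = -0.755
c = −½·(z(H) + z(FA)) = 0.218
c > 0 → conservative criterion (biased toward responding “no”).

conservative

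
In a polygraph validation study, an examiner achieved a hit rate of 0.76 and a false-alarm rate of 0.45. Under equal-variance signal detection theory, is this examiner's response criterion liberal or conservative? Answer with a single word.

z(H) = 0.706, z(FA) = -0.126
c = −½·(z(H) + z(FA)) = -0.290
c < 0 → liberal criterion (biased toward responding “yes”).

liberal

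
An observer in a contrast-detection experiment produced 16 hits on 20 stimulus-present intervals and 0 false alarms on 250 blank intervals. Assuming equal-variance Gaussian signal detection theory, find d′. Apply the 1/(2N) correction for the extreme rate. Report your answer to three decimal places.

d′ = 3.720

The false-alarm rate is 0/250 = 0, so apply the 1/(2N) correction: FA → 1/(2·250) = 0.00200.
z(H) = z(0.80000) = 0.8416
z(FA) = z(0.00200) = -2.8782
d' = 0.8416 − (-2.8782) = 3.7198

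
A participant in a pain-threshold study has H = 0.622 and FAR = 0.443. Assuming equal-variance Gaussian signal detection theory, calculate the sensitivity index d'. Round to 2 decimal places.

Φ⁻¹(H) = Φ⁻¹(0.622) = 0.311
Φ⁻¹(FA) = Φ⁻¹(0.443) = -0.143
d' = z(H) − z(FA) = 0.311 − (-0.143) = 0.454

d' = 0.45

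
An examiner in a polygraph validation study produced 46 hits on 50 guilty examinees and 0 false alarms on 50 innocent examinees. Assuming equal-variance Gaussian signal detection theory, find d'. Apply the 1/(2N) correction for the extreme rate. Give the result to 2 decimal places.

d' = 3.73

The false-alarm rate is 0/50 = 0, so apply the 1/(2N) correction: FA → 1/(2·50) = 0.01000.
z(H) = z(0.92000) = 1.405
z(FA) = z(0.01000) = -2.326
d' = 1.405 − (-2.326) = 3.731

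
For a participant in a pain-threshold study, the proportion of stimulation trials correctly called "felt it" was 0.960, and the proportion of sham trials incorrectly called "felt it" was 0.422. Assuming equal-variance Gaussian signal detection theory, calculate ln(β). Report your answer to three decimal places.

Φ⁻¹(H) = 1.7507
Φ⁻¹(FA) = -0.1968
ln β = −½·[z(H)² − z(FA)²] = −0.5 × (3.0650 − 0.0387) = -1.51315

ln β = -1.513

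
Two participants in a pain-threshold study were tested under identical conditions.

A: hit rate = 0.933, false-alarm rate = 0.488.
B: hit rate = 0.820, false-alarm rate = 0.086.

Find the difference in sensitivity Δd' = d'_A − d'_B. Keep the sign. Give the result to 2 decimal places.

A: z(0.933) = 1.499, z(0.488) = -0.030, d' = 1.529
B: z(0.820) = 0.915, z(0.086) = -1.366, d' = 2.281
Δd' = d'_A − d'_B = 1.529 − 2.281 = -0.752
B has the higher sensitivity.

Δd' = -0.75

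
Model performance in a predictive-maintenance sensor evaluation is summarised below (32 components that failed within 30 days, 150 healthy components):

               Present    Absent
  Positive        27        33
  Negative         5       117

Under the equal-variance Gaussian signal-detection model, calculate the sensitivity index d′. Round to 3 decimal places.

d′ = 1.782

H = 27/32 = 0.8438
FA = 33/150 = 0.2200
Φ⁻¹(H) = 1.0102
Φ⁻¹(FA) = -0.7722
d' = z(H) − z(FA) = 1.0102 − (-0.7722) = 1.7824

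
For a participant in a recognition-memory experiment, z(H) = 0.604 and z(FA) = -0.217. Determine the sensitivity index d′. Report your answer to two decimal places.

d' = z(H) − z(FA) = 0.604 − (-0.217) = 0.821

d′ = 0.82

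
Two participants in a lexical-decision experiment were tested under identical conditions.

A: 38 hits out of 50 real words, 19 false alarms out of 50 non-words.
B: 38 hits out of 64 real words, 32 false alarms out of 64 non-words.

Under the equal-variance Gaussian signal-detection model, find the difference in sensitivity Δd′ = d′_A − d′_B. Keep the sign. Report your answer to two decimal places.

A: z(0.7600) = 0.706, z(0.3800) = -0.305, d' = 1.011
B: z(0.5938) = 0.237, z(0.5000) = 0.000, d' = 0.237
Δd' = d'_A − d'_B = 1.011 − 0.237 = 0.774
A has the higher sensitivity.

Δd′ = 0.77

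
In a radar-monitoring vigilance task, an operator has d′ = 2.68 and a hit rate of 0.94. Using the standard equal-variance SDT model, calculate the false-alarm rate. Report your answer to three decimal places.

z(hit rate) = z(0.94) = 1.5548
z(FA) = z(H) − d' = 1.5548 − 2.68 = -1.1252
false-alarm rate = Φ(-1.1252) = 0.1303

false-alarm rate = 0.130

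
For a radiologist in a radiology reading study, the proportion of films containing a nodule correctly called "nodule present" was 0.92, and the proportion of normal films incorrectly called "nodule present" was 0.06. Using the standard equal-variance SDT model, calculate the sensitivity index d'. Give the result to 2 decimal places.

z(0.92) = 1.4051, z(0.06) = -1.5548
d' = z(H) − z(FA) = 1.4051 − (-1.5548) = 2.9599

d' = 2.96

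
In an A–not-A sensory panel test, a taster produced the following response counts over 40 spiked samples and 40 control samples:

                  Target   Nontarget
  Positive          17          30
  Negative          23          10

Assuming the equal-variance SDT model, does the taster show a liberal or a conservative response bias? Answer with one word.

z(H) = -0.189, z(FA) = 0.674
c = −½·(z(H) + z(FA)) = -0.2425
c < 0 → liberal criterion (biased toward responding “yes”).

liberal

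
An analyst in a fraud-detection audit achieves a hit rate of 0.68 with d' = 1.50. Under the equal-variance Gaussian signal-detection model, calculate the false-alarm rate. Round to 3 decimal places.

false-alarm rate = 0.151

z(hit rate) = z(0.68) = 0.4677
z(FA) = z(H) − d' = 0.4677 − 1.50 = -1.0323
false-alarm rate = Φ(-1.0323) = 0.1510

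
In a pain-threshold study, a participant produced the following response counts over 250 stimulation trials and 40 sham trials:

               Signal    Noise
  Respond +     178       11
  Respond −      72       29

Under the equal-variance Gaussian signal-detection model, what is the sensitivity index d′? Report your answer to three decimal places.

H = 178/250 = 0.7120
FA = 11/40 = 0.2750
z(H) = 0.5592
z(FA) = -0.5978
d' = z(H) − z(FA) = 0.5592 − (-0.5978) = 1.1570

d′ = 1.157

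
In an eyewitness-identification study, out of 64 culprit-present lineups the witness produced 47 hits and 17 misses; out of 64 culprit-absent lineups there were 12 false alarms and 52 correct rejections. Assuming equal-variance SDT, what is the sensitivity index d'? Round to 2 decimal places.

H = 47/64 = 0.7344
FA = 12/64 = 0.1875
Φ⁻¹(0.7344) = 0.626, Φ⁻¹(0.1875) = -0.887
d' = z(H) − z(FA) = 0.626 − (-0.887) = 1.513

d' = 1.51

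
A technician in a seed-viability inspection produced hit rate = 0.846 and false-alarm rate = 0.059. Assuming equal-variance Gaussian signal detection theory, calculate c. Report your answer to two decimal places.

c = 0.27

z(H) = z(0.846) = 1.019
z(FA) = z(0.059) = -1.563
c = −½·[z(H) + z(FA)] = −0.5 × (1.019 + (-1.563)) = 0.272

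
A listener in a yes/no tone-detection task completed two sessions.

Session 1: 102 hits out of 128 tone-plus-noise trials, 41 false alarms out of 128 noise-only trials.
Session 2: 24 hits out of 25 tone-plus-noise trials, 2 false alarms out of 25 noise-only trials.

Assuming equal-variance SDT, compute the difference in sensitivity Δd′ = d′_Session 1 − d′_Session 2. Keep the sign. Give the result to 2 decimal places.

Session 1: z(0.7969) = 0.831, z(0.3203) = -0.467, d' = 1.298
Session 2: z(0.9600) = 1.751, z(0.0800) = -1.405, d' = 3.156
Δd' = d'_Session 1 − d'_Session 2 = 1.298 − 3.156 = -1.858
Session 2 has the higher sensitivity.

Δd′ = -1.86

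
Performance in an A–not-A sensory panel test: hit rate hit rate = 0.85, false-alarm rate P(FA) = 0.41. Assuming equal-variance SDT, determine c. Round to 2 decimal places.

Φ⁻¹(H) = 1.0364
Φ⁻¹(FA) = -0.2275
c = −½·[z(H) + z(FA)] = −0.5 × (1.0364 + (-0.2275)) = -0.40445
c < 0: the taster has a liberal response bias.

c = -0.40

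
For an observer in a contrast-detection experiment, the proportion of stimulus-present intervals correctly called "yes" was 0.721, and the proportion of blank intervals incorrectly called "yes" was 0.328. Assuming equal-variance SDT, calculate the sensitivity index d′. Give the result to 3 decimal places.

z(H) = z(0.721) = 0.5858
z(FA) = z(0.328) = -0.4454
d' = z(H) − z(FA) = 0.5858 − (-0.4454) = 1.0312

d′ = 1.031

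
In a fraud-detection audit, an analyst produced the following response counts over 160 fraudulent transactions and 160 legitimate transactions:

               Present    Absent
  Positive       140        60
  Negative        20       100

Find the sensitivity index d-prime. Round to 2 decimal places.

d-prime = 1.47

H = 140/160 = 0.8750
FA = 60/160 = 0.3750
z(H) = z(0.8750) = 1.1503
z(FA) = z(0.3750) = -0.3186
d' = z(H) − z(FA) = 1.1503 − (-0.3186) = 1.4689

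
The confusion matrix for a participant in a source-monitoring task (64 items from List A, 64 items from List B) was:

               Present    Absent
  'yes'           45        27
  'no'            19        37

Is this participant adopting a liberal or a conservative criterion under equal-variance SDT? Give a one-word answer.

z(H) = 0.533, z(FA) = -0.197
c = −½·(z(H) + z(FA)) = -0.168
c < 0 → liberal criterion (biased toward responding “yes”).

liberal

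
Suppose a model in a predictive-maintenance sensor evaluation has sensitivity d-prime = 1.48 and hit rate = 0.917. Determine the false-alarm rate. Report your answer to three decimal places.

z(hit rate) = z(0.917) = 1.3852
z(FA) = z(H) − d' = 1.3852 − 1.48 = -0.0948
false-alarm rate = Φ(-0.0948) = 0.4622

false-alarm rate = 0.462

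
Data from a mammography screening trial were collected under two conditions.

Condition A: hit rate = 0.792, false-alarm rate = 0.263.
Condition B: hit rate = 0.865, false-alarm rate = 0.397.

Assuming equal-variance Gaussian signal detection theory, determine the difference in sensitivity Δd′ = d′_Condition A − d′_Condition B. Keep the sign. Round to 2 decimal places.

Δd′ = 0.08

Condition A: z(0.792) = 0.813, z(0.263) = -0.634, d' = 1.447
Condition B: z(0.865) = 1.103, z(0.397) = -0.261, d' = 1.364
Δd' = d'_Condition A − d'_Condition B = 1.447 − 1.364 = 0.083
Condition A has the higher sensitivity.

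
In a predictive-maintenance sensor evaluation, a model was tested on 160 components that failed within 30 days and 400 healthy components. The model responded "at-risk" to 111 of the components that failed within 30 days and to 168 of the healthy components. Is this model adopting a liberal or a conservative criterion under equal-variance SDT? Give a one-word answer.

liberal

z(H) = 0.507, z(FA) = -0.202
c = −½·(z(H) + z(FA)) = -0.1525
c < 0 → liberal criterion (biased toward responding “yes”).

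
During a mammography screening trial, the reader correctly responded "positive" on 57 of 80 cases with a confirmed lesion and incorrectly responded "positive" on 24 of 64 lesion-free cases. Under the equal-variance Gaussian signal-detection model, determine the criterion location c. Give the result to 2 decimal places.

c = -0.12

H = 57/80 = 0.7125
FA = 24/64 = 0.3750
z(0.7125) = 0.5607, z(0.3750) = -0.3186
c = −½·[z(H) + z(FA)] = −0.5 × (0.5607 + (-0.3186)) = -0.12105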